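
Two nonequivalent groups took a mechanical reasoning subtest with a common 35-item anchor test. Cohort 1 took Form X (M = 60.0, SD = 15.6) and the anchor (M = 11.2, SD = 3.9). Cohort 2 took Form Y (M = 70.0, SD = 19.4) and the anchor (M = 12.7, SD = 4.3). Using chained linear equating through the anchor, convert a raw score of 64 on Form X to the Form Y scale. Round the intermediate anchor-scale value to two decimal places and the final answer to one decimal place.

Form X → anchor (Cohort 1): v = (3.9/15.6)(64 − 60.0) + 11.2 = 12.20
anchor → Form Y (Cohort 2): y = (19.4/4.3)(12.20 − 12.7) + 70.0 = 67.7

67.7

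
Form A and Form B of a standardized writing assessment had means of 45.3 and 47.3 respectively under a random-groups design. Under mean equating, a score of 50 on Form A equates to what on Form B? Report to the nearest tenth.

52.0

Mean equating: y = x + (M_Y − M_X) = 50 + (47.3 − 45.3) = 52.0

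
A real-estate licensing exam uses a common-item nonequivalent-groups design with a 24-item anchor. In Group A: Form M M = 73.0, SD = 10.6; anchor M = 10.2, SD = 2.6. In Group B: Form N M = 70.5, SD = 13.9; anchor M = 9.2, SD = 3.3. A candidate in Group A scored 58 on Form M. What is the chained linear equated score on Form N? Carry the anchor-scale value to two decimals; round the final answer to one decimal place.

59.2

Form M → anchor (Group A): v = (2.6/10.6)(58 − 73.0) + 10.2 = 6.52
anchor → Form N (Group B): y = (13.9/3.3)(6.52 − 9.2) + 70.5 = 59.2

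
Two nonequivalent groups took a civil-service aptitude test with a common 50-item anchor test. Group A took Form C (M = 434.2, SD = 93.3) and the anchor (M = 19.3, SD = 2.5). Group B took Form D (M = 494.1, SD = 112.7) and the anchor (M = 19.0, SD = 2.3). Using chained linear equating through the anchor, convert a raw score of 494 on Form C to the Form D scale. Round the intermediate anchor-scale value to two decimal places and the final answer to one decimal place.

587.2

Form C → anchor (Group A): v = (2.5/93.3)(494 − 434.2) + 19.3 = 20.90
anchor → Form D (Group B): y = (112.7/2.3)(20.90 − 19.0) + 494.1 = 587.2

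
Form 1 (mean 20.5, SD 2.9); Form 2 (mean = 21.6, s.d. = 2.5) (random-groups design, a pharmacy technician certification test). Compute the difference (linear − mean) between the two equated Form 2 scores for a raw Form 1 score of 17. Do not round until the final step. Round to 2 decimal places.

0.48

Mean-equated: 17 + (21.6 − 20.5) = 18.10
Linear-equated: (2.5/2.9)(17 − 20.5) + 21.6 = 18.583
Difference = 18.583 − 18.10 = 0.48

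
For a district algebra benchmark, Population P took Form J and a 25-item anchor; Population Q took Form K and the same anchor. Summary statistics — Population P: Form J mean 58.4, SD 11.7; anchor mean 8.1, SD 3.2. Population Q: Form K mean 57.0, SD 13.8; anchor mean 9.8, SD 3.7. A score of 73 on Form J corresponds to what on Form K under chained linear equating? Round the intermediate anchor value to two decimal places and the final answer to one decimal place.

65.5

Form J → anchor (Population P): v = (3.2/11.7)(73 − 58.4) + 8.1 = 12.09
anchor → Form K (Population Q): y = (13.8/3.7)(12.09 − 9.8) + 57.0 = 65.5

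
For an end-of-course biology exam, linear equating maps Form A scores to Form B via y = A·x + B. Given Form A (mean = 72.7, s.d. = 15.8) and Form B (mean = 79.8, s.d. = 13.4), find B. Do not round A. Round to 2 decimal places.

18.14

A = SD_Y / SD_X = 13.4 / 15.8 = 0.848101
B = M_Y − A·M_X = 79.8 − 0.848101 × 72.7 = 18.14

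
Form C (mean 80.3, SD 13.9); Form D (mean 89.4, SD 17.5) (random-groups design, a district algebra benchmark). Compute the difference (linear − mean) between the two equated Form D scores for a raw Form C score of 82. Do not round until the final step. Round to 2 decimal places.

Mean-equated: 82 + (89.4 − 80.3) = 91.10
Linear-equated: (17.5/13.9)(82 − 80.3) + 89.4 = 91.540
Difference = 91.540 − 91.10 = 0.44

0.44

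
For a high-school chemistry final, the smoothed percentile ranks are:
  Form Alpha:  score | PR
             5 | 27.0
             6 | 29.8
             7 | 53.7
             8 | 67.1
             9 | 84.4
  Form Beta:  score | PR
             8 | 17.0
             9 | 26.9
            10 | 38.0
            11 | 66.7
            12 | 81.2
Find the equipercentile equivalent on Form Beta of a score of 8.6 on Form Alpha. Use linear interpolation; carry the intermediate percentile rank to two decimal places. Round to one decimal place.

PR of 8.6 on Form Alpha: 67.1 + (8.6 − 8)/(9 − 8) × (84.4 − 67.1) = 77.48
On Form Beta, PR 77.48 falls between score 11 (PR 66.7) and 12 (PR 81.2).
Interpolate: 11 + (77.48 − 66.7)/(81.2 − 66.7) × (12 − 11) = 11.7

11.7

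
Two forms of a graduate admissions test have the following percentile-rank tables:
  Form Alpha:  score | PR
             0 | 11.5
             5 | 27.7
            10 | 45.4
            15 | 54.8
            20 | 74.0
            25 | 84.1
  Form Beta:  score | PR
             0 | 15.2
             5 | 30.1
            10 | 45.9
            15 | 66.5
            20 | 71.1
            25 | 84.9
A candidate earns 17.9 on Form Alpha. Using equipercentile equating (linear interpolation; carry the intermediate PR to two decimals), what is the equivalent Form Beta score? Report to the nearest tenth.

14.9

PR of 17.9 on Form Alpha: 54.8 + (17.9 − 15)/(20 − 15) × (74.0 − 54.8) = 65.94
On Form Beta, PR 65.94 falls between score 10 (PR 45.9) and 15 (PR 66.5).
Interpolate: 10 + (65.94 − 45.9)/(66.5 − 45.9) × (15 − 10) = 14.9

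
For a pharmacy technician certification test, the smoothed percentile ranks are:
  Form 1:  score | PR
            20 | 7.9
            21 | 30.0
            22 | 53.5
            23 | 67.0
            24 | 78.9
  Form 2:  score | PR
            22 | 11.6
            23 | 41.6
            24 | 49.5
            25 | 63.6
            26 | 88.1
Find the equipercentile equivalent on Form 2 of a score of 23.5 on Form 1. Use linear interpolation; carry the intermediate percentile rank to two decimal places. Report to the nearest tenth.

PR of 23.5 on Form 1: 67.0 + (23.5 − 23)/(24 − 23) × (78.9 − 67.0) = 72.95
On Form 2, PR 72.95 falls between score 25 (PR 63.6) and 26 (PR 88.1).
Interpolate: 25 + (72.95 − 63.6)/(88.1 − 63.6) × (26 − 25) = 25.4

25.4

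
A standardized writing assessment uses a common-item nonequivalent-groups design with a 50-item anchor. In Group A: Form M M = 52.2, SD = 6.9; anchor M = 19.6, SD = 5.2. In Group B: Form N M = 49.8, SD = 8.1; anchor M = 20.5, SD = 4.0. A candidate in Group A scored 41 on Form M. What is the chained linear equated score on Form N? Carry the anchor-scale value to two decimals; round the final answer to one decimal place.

30.9

Form M → anchor (Group A): v = (5.2/6.9)(41 − 52.2) + 19.6 = 11.16
anchor → Form N (Group B): y = (8.1/4.0)(11.16 − 20.5) + 49.8 = 30.9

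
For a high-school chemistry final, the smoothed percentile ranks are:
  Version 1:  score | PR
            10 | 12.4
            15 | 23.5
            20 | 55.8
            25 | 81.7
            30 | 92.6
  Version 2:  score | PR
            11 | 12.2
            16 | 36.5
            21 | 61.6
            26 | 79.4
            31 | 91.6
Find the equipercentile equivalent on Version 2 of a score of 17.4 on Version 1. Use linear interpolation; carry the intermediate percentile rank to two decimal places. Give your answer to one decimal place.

PR of 17.4 on Version 1: 23.5 + (17.4 − 15)/(20 − 15) × (55.8 − 23.5) = 39.00
On Version 2, PR 39.00 falls between score 16 (PR 36.5) and 21 (PR 61.6).
Interpolate: 16 + (39.00 − 36.5)/(61.6 − 36.5) × (21 − 16) = 16.5

16.5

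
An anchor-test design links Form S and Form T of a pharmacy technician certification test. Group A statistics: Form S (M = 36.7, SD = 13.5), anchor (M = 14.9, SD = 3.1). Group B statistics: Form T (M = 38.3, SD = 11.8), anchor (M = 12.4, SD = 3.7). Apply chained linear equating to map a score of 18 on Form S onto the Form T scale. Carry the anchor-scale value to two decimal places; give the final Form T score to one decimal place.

Form S → anchor (Group A): v = (3.1/13.5)(18 − 36.7) + 14.9 = 10.61
anchor → Form T (Group B): y = (11.8/3.7)(10.61 − 12.4) + 38.3 = 32.6

32.6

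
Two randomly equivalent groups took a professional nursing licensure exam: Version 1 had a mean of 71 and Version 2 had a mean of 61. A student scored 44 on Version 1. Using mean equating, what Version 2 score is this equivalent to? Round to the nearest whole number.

34

Mean equating: y = x + (M_Y − M_X) = 44 + (61 − 71) = 34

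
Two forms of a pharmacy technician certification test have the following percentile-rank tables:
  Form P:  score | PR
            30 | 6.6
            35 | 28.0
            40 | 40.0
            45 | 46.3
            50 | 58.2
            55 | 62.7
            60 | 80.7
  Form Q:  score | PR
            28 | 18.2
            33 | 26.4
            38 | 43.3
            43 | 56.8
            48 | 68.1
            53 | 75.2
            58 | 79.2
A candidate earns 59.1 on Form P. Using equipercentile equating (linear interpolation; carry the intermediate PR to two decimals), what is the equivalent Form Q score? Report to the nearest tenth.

55.8

PR of 59.1 on Form P: 62.7 + (59.1 − 55)/(60 − 55) × (80.7 − 62.7) = 77.46
On Form Q, PR 77.46 falls between score 53 (PR 75.2) and 58 (PR 79.2).
Interpolate: 53 + (77.46 − 75.2)/(79.2 − 75.2) × (58 − 53) = 55.8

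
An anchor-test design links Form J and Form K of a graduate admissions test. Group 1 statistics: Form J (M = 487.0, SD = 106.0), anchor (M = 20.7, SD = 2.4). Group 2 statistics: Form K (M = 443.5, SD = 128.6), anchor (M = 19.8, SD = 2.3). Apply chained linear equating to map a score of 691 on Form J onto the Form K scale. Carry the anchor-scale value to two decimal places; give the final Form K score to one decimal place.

Form J → anchor (Group 1): v = (2.4/106.0)(691 − 487.0) + 20.7 = 25.32
anchor → Form K (Group 2): y = (128.6/2.3)(25.32 − 19.8) + 443.5 = 752.1

752.1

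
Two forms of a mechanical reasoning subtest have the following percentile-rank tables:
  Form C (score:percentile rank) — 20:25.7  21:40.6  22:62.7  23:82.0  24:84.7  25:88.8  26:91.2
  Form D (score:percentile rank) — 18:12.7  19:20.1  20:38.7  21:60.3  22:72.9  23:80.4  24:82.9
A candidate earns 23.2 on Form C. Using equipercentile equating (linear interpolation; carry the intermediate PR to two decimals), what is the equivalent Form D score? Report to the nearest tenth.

23.9

PR of 23.2 on Form C: 82.0 + (23.2 − 23)/(24 − 23) × (84.7 − 82.0) = 82.54
On Form D, PR 82.54 falls between score 23 (PR 80.4) and 24 (PR 82.9).
Interpolate: 23 + (82.54 − 80.4)/(82.9 − 80.4) × (24 − 23) = 23.9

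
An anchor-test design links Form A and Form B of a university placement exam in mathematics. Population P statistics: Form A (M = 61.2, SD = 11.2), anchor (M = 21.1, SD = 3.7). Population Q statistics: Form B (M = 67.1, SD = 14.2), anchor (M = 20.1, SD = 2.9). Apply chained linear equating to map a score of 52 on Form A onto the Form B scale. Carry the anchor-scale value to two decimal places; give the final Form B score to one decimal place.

Form A → anchor (Population P): v = (3.7/11.2)(52 − 61.2) + 21.1 = 18.06
anchor → Form B (Population Q): y = (14.2/2.9)(18.06 − 20.1) + 67.1 = 57.1

57.1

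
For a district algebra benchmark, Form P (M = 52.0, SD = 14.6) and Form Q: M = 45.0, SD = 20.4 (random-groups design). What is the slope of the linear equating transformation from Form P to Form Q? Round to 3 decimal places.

A = SD_Y / SD_X = 20.4 / 14.6 = 1.397

1.397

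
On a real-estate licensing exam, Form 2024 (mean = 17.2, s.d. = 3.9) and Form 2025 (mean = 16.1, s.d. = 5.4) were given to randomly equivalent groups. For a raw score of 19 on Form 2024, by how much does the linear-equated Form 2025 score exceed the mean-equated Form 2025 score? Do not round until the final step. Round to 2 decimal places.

0.69

Mean-equated: 19 + (16.1 − 17.2) = 17.90
Linear-equated: (5.4/3.9)(19 − 17.2) + 16.1 = 18.592
Difference = 18.592 − 17.90 = 0.69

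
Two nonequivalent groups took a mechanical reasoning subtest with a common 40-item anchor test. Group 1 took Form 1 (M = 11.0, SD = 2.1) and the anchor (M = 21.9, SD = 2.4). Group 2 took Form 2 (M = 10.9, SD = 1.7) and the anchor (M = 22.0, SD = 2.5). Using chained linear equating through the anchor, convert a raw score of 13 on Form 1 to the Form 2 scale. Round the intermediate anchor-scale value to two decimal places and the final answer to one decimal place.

12.4

Form 1 → anchor (Group 1): v = (2.4/2.1)(13 − 11.0) + 21.9 = 24.19
anchor → Form 2 (Group 2): y = (1.7/2.5)(24.19 − 22.0) + 10.9 = 12.4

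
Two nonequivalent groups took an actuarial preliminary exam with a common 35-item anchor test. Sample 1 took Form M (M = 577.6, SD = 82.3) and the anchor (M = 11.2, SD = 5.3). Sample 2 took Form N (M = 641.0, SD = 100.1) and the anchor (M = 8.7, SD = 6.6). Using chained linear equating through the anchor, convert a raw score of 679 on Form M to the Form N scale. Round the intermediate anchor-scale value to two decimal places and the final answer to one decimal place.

778.0

Form M → anchor (Sample 1): v = (5.3/82.3)(679 − 577.6) + 11.2 = 17.73
anchor → Form N (Sample 2): y = (100.1/6.6)(17.73 − 8.7) + 641.0 = 778.0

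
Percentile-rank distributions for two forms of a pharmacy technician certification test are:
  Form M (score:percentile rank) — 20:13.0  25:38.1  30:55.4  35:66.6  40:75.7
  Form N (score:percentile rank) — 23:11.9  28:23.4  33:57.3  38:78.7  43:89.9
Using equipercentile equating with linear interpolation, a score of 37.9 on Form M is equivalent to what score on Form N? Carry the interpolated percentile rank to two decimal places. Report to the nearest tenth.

36.4

PR of 37.9 on Form M: 66.6 + (37.9 − 35)/(40 − 35) × (75.7 − 66.6) = 71.88
On Form N, PR 71.88 falls between score 33 (PR 57.3) and 38 (PR 78.7).
Interpolate: 33 + (71.88 − 57.3)/(78.7 − 57.3) × (38 − 33) = 36.4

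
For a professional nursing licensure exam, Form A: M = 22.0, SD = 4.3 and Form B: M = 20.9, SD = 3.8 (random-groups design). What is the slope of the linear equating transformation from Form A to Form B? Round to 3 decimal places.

0.884

A = SD_Y / SD_X = 3.8 / 4.3 = 0.884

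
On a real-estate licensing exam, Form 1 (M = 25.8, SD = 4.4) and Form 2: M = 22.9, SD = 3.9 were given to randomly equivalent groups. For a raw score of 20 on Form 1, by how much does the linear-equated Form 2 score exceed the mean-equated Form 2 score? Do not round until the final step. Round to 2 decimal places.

0.66

Mean-equated: 20 + (22.9 − 25.8) = 17.10
Linear-equated: (3.9/4.4)(20 − 25.8) + 22.9 = 17.759
Difference = 17.759 − 17.10 = 0.66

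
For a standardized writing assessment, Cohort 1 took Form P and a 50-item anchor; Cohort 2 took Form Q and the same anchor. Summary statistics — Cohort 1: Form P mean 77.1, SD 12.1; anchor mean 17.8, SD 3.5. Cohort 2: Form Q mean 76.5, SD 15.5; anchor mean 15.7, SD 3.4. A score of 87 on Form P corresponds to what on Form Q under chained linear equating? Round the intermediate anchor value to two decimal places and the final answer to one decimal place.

99.1

Form P → anchor (Cohort 1): v = (3.5/12.1)(87 − 77.1) + 17.8 = 20.66
anchor → Form Q (Cohort 2): y = (15.5/3.4)(20.66 − 15.7) + 76.5 = 99.1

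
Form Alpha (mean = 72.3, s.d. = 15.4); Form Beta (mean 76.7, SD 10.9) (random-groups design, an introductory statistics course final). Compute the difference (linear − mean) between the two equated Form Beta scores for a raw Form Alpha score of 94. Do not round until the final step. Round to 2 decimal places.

-6.34

Mean-equated: 94 + (76.7 − 72.3) = 98.40
Linear-equated: (10.9/15.4)(94 − 72.3) + 76.7 = 92.059
Difference = 92.059 − 98.40 = -6.34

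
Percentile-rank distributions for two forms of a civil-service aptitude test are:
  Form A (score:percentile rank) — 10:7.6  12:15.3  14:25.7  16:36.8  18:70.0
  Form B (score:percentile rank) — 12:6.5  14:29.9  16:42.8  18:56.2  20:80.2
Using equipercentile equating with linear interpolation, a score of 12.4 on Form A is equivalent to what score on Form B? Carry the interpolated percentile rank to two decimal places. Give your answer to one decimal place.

PR of 12.4 on Form A: 15.3 + (12.4 − 12)/(14 − 12) × (25.7 − 15.3) = 17.38
On Form B, PR 17.38 falls between score 12 (PR 6.5) and 14 (PR 29.9).
Interpolate: 12 + (17.38 − 6.5)/(29.9 − 6.5) × (14 − 12) = 12.9

12.9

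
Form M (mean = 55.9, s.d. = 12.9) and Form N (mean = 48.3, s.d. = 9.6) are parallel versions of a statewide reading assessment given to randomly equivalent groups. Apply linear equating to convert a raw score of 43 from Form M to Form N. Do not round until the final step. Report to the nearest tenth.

Linear equating: y = (SD_Y/SD_X)(x − M_X) + M_Y
y = (9.6/12.9)(43 − 55.9) + 48.3
y = 0.744186 × -12.9 + 48.3 = -9.6000 + 48.3 = 38.7

38.7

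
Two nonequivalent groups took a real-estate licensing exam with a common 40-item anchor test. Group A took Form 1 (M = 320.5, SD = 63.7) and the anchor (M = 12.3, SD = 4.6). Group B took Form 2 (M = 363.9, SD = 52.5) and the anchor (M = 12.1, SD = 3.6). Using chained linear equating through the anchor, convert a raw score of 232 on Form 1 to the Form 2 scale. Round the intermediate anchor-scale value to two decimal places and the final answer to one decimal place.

Form 1 → anchor (Group A): v = (4.6/63.7)(232 − 320.5) + 12.3 = 5.91
anchor → Form 2 (Group B): y = (52.5/3.6)(5.91 − 12.1) + 363.9 = 273.6

273.6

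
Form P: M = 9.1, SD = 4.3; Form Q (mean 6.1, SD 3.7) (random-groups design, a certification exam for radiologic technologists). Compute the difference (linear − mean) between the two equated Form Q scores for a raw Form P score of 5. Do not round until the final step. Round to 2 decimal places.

Mean-equated: 5 + (6.1 − 9.1) = 2.00
Linear-equated: (3.7/4.3)(5 − 9.1) + 6.1 = 2.572
Difference = 2.572 − 2.00 = 0.57

0.57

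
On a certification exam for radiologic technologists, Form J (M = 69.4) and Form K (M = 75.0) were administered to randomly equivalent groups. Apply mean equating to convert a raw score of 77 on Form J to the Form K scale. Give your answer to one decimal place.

82.6

Mean equating: y = x + (M_Y − M_X) = 77 + (75.0 − 69.4) = 82.6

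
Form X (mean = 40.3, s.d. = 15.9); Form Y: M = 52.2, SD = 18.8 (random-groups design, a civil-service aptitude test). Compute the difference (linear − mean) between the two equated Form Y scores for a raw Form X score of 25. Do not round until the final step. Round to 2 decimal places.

Mean-equated: 25 + (52.2 − 40.3) = 36.90
Linear-equated: (18.8/15.9)(25 − 40.3) + 52.2 = 34.109
Difference = 34.109 − 36.90 = -2.79

-2.79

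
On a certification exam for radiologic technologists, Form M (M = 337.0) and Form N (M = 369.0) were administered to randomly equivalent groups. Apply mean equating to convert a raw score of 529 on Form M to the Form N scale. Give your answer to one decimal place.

Mean equating: y = x + (M_Y − M_X) = 529 + (369.0 − 337.0) = 561.0

561.0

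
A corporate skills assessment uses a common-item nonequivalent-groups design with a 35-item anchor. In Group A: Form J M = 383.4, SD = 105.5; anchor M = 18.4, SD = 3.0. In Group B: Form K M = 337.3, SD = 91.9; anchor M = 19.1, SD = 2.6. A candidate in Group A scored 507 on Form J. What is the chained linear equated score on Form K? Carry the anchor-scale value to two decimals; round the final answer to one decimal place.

436.6

Form J → anchor (Group A): v = (3.0/105.5)(507 − 383.4) + 18.4 = 21.91
anchor → Form K (Group B): y = (91.9/2.6)(21.91 − 19.1) + 337.3 = 436.6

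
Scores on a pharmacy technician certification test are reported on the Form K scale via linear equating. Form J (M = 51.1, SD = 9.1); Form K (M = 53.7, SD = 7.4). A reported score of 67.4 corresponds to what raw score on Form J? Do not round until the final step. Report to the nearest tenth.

Invert y = (SD_Y/SD_X)(x − M_X) + M_Y:
x = (SD_X/SD_Y)(y − M_Y) + M_X = (9.1/7.4)(67.4 − 53.7) + 51.1
x = 1.229730 × 13.700 + 51.1 = 67.9

67.9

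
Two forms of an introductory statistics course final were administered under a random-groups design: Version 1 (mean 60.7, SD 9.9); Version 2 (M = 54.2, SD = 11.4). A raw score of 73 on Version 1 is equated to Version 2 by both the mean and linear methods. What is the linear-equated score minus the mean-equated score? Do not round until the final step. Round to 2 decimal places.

1.86

Mean-equated: 73 + (54.2 − 60.7) = 66.50
Linear-equated: (11.4/9.9)(73 − 60.7) + 54.2 = 68.364
Difference = 68.364 − 66.50 = 1.86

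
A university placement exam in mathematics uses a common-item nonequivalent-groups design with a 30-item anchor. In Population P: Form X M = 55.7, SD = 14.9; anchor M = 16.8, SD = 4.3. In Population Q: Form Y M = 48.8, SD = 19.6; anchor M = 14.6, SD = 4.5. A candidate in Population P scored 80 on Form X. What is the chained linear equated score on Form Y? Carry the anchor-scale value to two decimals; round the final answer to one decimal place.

88.9

Form X → anchor (Population P): v = (4.3/14.9)(80 − 55.7) + 16.8 = 23.81
anchor → Form Y (Population Q): y = (19.6/4.5)(23.81 − 14.6) + 48.8 = 88.9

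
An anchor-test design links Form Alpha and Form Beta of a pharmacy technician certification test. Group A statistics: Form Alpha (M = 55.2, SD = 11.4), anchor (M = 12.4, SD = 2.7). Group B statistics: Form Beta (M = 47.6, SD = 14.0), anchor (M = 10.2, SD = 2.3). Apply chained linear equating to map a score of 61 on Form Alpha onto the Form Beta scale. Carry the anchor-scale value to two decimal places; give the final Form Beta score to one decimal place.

Form Alpha → anchor (Group A): v = (2.7/11.4)(61 − 55.2) + 12.4 = 13.77
anchor → Form Beta (Group B): y = (14.0/2.3)(13.77 − 10.2) + 47.6 = 69.3

69.3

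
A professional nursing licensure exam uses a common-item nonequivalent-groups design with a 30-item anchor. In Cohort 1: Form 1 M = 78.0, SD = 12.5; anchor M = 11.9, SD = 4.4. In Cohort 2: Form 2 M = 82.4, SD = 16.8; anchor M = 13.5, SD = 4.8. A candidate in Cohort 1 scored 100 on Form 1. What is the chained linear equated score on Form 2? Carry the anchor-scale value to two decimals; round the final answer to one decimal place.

Form 1 → anchor (Cohort 1): v = (4.4/12.5)(100 − 78.0) + 11.9 = 19.64
anchor → Form 2 (Cohort 2): y = (16.8/4.8)(19.64 − 13.5) + 82.4 = 103.9

103.9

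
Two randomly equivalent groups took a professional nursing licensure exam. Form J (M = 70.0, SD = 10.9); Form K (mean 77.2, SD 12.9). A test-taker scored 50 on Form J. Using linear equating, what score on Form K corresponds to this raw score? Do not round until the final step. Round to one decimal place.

Linear equating: y = (SD_Y/SD_X)(x − M_X) + M_Y
y = (12.9/10.9)(50 − 70.0) + 77.2
y = 1.183486 × -20.0 + 77.2 = -23.6697 + 77.2 = 53.5

53.5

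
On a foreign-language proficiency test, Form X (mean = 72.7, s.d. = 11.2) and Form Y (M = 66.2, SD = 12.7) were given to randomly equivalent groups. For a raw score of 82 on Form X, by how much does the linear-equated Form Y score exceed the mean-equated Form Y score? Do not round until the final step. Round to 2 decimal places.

1.25

Mean-equated: 82 + (66.2 − 72.7) = 75.50
Linear-equated: (12.7/11.2)(82 − 72.7) + 66.2 = 76.746
Difference = 76.746 − 75.50 = 1.25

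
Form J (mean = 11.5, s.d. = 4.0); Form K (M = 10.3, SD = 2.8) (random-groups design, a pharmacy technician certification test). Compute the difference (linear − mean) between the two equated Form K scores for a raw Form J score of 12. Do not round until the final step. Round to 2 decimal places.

Mean-equated: 12 + (10.3 − 11.5) = 10.80
Linear-equated: (2.8/4.0)(12 − 11.5) + 10.3 = 10.650
Difference = 10.650 − 10.80 = -0.15

-0.15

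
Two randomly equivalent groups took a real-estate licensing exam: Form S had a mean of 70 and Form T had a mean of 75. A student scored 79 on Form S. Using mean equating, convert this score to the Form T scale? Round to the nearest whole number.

Mean equating: y = x + (M_Y − M_X) = 79 + (75 − 70) = 84

84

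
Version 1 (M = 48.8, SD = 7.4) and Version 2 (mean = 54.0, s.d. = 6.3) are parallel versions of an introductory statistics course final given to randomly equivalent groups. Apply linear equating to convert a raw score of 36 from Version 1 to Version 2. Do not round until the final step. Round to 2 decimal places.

Linear equating: y = (SD_Y/SD_X)(x − M_X) + M_Y
y = (6.3/7.4)(36 − 48.8) + 54.0
y = 0.851351 × -12.8 + 54.0 = -10.8973 + 54.0 = 43.10

43.10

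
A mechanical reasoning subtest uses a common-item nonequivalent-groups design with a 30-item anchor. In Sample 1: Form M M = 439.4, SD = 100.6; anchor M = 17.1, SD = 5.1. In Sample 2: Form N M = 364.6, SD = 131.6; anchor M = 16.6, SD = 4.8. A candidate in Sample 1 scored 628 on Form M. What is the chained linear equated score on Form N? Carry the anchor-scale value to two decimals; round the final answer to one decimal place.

Form M → anchor (Sample 1): v = (5.1/100.6)(628 − 439.4) + 17.1 = 26.66
anchor → Form N (Sample 2): y = (131.6/4.8)(26.66 − 16.6) + 364.6 = 640.4

640.4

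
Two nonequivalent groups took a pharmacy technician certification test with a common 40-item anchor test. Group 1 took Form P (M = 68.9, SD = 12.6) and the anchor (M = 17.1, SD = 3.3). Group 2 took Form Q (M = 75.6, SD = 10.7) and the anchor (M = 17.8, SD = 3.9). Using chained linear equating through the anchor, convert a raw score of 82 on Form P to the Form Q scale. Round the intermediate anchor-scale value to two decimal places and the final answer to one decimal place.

83.1

Form P → anchor (Group 1): v = (3.3/12.6)(82 − 68.9) + 17.1 = 20.53
anchor → Form Q (Group 2): y = (10.7/3.9)(20.53 − 17.8) + 75.6 = 83.1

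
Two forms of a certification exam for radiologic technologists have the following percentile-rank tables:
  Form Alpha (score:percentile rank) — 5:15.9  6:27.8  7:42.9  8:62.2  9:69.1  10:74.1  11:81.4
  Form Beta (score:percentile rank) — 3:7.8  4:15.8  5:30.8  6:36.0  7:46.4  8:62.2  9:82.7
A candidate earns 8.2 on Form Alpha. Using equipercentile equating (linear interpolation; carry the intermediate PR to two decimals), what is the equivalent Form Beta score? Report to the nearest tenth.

8.1

PR of 8.2 on Form Alpha: 62.2 + (8.2 − 8)/(9 − 8) × (69.1 − 62.2) = 63.58
On Form Beta, PR 63.58 falls between score 8 (PR 62.2) and 9 (PR 82.7).
Interpolate: 8 + (63.58 − 62.2)/(82.7 − 62.2) × (9 − 8) = 8.1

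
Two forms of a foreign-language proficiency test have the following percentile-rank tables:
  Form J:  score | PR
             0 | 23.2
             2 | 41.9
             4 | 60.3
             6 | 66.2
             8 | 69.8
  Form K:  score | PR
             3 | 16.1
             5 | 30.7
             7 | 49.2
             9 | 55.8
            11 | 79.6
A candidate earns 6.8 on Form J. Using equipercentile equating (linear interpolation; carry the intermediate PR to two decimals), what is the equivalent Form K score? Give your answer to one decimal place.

10.0

PR of 6.8 on Form J: 66.2 + (6.8 − 6)/(8 − 6) × (69.8 − 66.2) = 67.64
On Form K, PR 67.64 falls between score 9 (PR 55.8) and 11 (PR 79.6).
Interpolate: 9 + (67.64 − 55.8)/(79.6 − 55.8) × (11 − 9) = 10.0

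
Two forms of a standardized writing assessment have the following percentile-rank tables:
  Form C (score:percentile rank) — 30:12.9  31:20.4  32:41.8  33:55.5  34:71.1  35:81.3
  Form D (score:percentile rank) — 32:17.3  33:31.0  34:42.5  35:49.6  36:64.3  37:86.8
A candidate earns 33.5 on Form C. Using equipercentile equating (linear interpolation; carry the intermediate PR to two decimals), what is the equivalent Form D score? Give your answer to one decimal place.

PR of 33.5 on Form C: 55.5 + (33.5 − 33)/(34 − 33) × (71.1 − 55.5) = 63.30
On Form D, PR 63.30 falls between score 35 (PR 49.6) and 36 (PR 64.3).
Interpolate: 35 + (63.30 − 49.6)/(64.3 − 49.6) × (36 − 35) = 35.9

35.9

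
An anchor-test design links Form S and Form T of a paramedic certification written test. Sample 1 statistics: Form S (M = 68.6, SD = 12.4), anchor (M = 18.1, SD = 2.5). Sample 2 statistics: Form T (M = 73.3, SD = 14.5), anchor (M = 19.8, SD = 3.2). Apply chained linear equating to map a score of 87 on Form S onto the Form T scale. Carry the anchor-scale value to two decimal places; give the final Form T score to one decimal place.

Form S → anchor (Sample 1): v = (2.5/12.4)(87 − 68.6) + 18.1 = 21.81
anchor → Form T (Sample 2): y = (14.5/3.2)(21.81 − 19.8) + 73.3 = 82.4

82.4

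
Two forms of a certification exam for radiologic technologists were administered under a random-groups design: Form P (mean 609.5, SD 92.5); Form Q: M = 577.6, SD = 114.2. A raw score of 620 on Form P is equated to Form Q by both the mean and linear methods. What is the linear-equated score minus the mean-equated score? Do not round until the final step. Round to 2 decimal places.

2.46

Mean-equated: 620 + (577.6 − 609.5) = 588.10
Linear-equated: (114.2/92.5)(620 − 609.5) + 577.6 = 590.563
Difference = 590.563 − 588.10 = 2.46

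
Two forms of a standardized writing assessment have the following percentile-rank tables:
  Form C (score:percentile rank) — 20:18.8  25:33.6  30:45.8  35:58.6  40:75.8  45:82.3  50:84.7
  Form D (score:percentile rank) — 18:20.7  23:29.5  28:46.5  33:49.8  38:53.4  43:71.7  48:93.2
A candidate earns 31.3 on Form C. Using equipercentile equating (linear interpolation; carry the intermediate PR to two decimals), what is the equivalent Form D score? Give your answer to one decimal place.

PR of 31.3 on Form C: 45.8 + (31.3 − 30)/(35 − 30) × (58.6 − 45.8) = 49.13
On Form D, PR 49.13 falls between score 28 (PR 46.5) and 33 (PR 49.8).
Interpolate: 28 + (49.13 − 46.5)/(49.8 − 46.5) × (33 − 28) = 32.0

32.0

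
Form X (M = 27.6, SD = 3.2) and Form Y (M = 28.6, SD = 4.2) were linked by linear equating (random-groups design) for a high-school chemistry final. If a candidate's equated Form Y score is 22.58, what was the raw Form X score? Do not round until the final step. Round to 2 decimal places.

23.01

Invert y = (SD_Y/SD_X)(x − M_X) + M_Y:
x = (SD_X/SD_Y)(y − M_Y) + M_X = (3.2/4.2)(22.58 − 28.6) + 27.6
x = 0.761905 × -6.020 + 27.6 = 23.01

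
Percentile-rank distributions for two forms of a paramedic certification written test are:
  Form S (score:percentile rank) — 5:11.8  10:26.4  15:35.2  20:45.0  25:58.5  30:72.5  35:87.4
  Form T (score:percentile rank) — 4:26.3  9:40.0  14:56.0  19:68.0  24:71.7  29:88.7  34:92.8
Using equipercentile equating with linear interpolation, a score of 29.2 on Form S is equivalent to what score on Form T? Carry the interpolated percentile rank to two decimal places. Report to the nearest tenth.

PR of 29.2 on Form S: 58.5 + (29.2 − 25)/(30 − 25) × (72.5 − 58.5) = 70.26
On Form T, PR 70.26 falls between score 19 (PR 68.0) and 24 (PR 71.7).
Interpolate: 19 + (70.26 − 68.0)/(71.7 − 68.0) × (24 − 19) = 22.1

22.1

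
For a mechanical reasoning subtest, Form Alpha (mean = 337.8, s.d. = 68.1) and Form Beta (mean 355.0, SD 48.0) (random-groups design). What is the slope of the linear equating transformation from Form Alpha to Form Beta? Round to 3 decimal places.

0.705

A = SD_Y / SD_X = 48.0 / 68.1 = 0.705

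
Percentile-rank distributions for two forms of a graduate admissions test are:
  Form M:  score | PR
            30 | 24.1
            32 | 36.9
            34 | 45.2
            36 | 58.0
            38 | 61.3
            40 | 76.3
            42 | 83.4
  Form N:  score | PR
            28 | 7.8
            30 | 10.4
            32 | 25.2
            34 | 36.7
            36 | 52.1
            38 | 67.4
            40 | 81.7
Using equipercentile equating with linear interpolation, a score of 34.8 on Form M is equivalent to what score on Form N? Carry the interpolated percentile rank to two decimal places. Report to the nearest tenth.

35.8

PR of 34.8 on Form M: 45.2 + (34.8 − 34)/(36 − 34) × (58.0 − 45.2) = 50.32
On Form N, PR 50.32 falls between score 34 (PR 36.7) and 36 (PR 52.1).
Interpolate: 34 + (50.32 − 36.7)/(52.1 − 36.7) × (36 − 34) = 35.8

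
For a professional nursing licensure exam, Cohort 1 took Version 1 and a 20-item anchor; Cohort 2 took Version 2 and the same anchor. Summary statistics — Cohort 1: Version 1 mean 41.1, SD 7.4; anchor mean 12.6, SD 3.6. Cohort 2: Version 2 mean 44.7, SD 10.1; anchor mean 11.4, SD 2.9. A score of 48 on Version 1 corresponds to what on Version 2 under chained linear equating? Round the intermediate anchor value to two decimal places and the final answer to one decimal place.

60.6

Version 1 → anchor (Cohort 1): v = (3.6/7.4)(48 − 41.1) + 12.6 = 15.96
anchor → Version 2 (Cohort 2): y = (10.1/2.9)(15.96 − 11.4) + 44.7 = 60.6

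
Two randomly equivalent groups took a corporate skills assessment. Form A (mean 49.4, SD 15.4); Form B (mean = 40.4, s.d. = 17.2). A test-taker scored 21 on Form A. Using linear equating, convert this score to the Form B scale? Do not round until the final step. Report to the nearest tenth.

Linear equating: y = (SD_Y/SD_X)(x − M_X) + M_Y
y = (17.2/15.4)(21 − 49.4) + 40.4
y = 1.116883 × -28.4 + 40.4 = -31.7195 + 40.4 = 8.7

8.7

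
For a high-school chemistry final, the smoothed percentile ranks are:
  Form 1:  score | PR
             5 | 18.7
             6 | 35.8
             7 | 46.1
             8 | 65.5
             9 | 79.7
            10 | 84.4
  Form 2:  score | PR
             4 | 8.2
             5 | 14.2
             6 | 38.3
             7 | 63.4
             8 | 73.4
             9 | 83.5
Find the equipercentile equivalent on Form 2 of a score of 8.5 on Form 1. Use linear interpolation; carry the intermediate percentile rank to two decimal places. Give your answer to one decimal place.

7.9

PR of 8.5 on Form 1: 65.5 + (8.5 − 8)/(9 − 8) × (79.7 − 65.5) = 72.60
On Form 2, PR 72.60 falls between score 7 (PR 63.4) and 8 (PR 73.4).
Interpolate: 7 + (72.60 − 63.4)/(73.4 − 63.4) × (8 − 7) = 7.9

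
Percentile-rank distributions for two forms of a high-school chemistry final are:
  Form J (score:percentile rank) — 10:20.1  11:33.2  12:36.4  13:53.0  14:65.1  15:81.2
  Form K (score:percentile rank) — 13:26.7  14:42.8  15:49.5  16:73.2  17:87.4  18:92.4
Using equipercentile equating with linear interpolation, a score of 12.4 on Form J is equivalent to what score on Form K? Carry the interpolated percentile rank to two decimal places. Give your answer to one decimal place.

PR of 12.4 on Form J: 36.4 + (12.4 − 12)/(13 − 12) × (53.0 − 36.4) = 43.04
On Form K, PR 43.04 falls between score 14 (PR 42.8) and 15 (PR 49.5).
Interpolate: 14 + (43.04 − 42.8)/(49.5 − 42.8) × (15 − 14) = 14.0

14.0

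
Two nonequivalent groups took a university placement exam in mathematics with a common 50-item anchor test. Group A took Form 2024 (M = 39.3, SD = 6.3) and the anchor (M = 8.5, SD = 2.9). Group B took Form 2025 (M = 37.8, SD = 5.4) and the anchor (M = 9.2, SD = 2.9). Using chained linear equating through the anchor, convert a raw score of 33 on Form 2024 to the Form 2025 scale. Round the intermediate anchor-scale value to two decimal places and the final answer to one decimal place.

Form 2024 → anchor (Group A): v = (2.9/6.3)(33 − 39.3) + 8.5 = 5.60
anchor → Form 2025 (Group B): y = (5.4/2.9)(5.60 − 9.2) + 37.8 = 31.1

31.1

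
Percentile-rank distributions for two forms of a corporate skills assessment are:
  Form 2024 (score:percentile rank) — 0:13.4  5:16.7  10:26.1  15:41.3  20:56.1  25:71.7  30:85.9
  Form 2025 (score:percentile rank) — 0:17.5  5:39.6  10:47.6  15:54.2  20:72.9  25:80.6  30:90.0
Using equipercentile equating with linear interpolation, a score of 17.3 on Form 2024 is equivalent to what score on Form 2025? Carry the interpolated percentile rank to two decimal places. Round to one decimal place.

10.4

PR of 17.3 on Form 2024: 41.3 + (17.3 − 15)/(20 − 15) × (56.1 − 41.3) = 48.11
On Form 2025, PR 48.11 falls between score 10 (PR 47.6) and 15 (PR 54.2).
Interpolate: 10 + (48.11 − 47.6)/(54.2 − 47.6) × (15 − 10) = 10.4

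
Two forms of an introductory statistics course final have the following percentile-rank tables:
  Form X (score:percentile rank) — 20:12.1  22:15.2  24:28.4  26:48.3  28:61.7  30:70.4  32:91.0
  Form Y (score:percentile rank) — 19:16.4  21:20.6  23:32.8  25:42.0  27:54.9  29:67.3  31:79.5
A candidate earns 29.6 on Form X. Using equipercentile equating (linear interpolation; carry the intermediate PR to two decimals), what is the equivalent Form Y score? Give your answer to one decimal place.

PR of 29.6 on Form X: 61.7 + (29.6 − 28)/(30 − 28) × (70.4 − 61.7) = 68.66
On Form Y, PR 68.66 falls between score 29 (PR 67.3) and 31 (PR 79.5).
Interpolate: 29 + (68.66 − 67.3)/(79.5 − 67.3) × (31 − 29) = 29.2

29.2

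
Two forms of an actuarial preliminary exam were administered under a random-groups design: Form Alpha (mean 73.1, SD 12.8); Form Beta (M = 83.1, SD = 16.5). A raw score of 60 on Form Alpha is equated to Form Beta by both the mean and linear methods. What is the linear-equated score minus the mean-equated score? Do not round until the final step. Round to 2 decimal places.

-3.79

Mean-equated: 60 + (83.1 − 73.1) = 70.00
Linear-equated: (16.5/12.8)(60 − 73.1) + 83.1 = 66.213
Difference = 66.213 − 70.00 = -3.79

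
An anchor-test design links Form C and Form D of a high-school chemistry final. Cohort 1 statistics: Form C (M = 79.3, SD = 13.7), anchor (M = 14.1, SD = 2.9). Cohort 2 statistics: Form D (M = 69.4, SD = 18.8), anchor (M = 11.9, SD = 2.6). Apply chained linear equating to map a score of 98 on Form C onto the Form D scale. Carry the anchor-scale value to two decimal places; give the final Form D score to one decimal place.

113.9

Form C → anchor (Cohort 1): v = (2.9/13.7)(98 − 79.3) + 14.1 = 18.06
anchor → Form D (Cohort 2): y = (18.8/2.6)(18.06 − 11.9) + 69.4 = 113.9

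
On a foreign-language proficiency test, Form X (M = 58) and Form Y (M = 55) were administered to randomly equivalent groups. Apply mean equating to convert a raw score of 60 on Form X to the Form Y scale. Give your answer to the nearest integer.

57

Mean equating: y = x + (M_Y − M_X) = 60 + (55 − 58) = 57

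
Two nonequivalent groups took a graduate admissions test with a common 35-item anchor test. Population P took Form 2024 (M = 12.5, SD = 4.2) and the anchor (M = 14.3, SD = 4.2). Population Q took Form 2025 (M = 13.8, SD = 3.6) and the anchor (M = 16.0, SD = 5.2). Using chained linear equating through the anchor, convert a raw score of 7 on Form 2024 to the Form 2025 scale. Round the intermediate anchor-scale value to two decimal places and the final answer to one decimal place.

Form 2024 → anchor (Population P): v = (4.2/4.2)(7 − 12.5) + 14.3 = 8.80
anchor → Form 2025 (Population Q): y = (3.6/5.2)(8.80 − 16.0) + 13.8 = 8.8

8.8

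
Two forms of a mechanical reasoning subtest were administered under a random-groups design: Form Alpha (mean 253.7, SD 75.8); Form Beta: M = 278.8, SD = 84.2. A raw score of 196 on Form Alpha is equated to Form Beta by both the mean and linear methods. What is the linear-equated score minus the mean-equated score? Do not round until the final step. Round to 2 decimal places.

Mean-equated: 196 + (278.8 − 253.7) = 221.10
Linear-equated: (84.2/75.8)(196 − 253.7) + 278.8 = 214.706
Difference = 214.706 − 221.10 = -6.39

-6.39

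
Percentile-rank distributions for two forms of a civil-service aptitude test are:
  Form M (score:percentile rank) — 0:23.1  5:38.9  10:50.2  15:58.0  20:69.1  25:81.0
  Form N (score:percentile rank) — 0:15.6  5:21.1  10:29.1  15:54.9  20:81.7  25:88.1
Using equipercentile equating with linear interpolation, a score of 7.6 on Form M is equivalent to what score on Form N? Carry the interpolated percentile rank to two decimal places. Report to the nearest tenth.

13.0

PR of 7.6 on Form M: 38.9 + (7.6 − 5)/(10 − 5) × (50.2 − 38.9) = 44.78
On Form N, PR 44.78 falls between score 10 (PR 29.1) and 15 (PR 54.9).
Interpolate: 10 + (44.78 − 29.1)/(54.9 − 29.1) × (15 − 10) = 13.0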